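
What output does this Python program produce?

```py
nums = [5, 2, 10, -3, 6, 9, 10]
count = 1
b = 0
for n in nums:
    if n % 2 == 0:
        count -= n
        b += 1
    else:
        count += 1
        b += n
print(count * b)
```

n=5: not even, count = 1+1 = 2; b=5
n=2: even, count = 2-2 = 0; b=6
n=10: even, count = 0-10 = -10; b=7
n=-3: not even, count = (-10)+1 = -9; b=4
n=6: even, count = (-9)-6 = -15; b=5
n=9: not even, count = (-15)+1 = -14; b=14
n=10: even, count = (-14)-10 = -24; b=15
count*b = (-24)*15 = -360

-360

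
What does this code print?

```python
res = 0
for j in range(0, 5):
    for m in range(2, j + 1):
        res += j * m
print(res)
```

j=2,m=2: res = 0+4 = 4
j=3,m=2: res = 4+6 = 10
j=3,m=3: res = 10+9 = 19
j=4,m=2: res = 19+8 = 27
j=4,m=3: res = 27+12 = 39
j=4,m=4: res = 39+16 = 55

55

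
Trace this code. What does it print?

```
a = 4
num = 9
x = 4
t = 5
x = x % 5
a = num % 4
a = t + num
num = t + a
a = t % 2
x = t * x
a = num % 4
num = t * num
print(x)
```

x = 4%5 = 4
a = 9%4 = 1
a = 5+9 = 14
num = 5+14 = 19
a = 5%2 = 1
x = 5*4 = 20
a = 19%4 = 3
num = 5*19 = 95

20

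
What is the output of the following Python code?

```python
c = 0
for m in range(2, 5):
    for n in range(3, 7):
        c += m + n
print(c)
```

90

m=2,n=3: c = 0+5 = 5
m=2,n=4: c = 5+6 = 11
m=2,n=5: c = 11+7 = 18
m=2,n=6: c = 18+8 = 26
m=3,n=3: c = 26+6 = 32
m=3,n=4: c = 32+7 = 39
m=3,n=5: c = 39+8 = 47
m=3,n=6: c = 47+9 = 56
m=4,n=3: c = 56+7 = 63
m=4,n=4: c = 63+8 = 71
m=4,n=5: c = 71+9 = 80
m=4,n=6: c = 80+10 = 90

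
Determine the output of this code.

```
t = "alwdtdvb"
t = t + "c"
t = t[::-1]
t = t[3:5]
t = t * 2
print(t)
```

+ 'c' → 'alwdtdvbc'
reverse → 'cbvdtdwla'
slice [3:5] → 'dt'
repeat ×2 → 'dtdt'

dtdt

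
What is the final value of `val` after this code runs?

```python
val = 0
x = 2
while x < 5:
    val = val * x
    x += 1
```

0

x=2: val = 0*2 = 0
x=3: val = 0*3 = 0
x=4: val = 0*4 = 0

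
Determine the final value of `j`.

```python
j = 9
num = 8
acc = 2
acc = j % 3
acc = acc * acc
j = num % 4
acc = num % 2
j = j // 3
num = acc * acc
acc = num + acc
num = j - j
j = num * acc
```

acc = 9%3 = 0
acc = 0*0 = 0
j = 8%4 = 0
acc = 8%2 = 0
j = 0//3 = 0
num = 0*0 = 0
acc = 0+0 = 0
num = 0-0 = 0
j = 0*0 = 0

0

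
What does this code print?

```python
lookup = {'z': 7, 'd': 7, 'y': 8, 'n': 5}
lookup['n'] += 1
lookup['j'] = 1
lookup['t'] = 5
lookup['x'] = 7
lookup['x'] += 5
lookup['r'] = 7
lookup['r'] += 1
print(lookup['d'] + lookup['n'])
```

lookup['n'] = 5+1 = 6 → {'z': 7, 'd': 7, 'y': 8, 'n': 6}
lookup['j'] = 1 → {'z': 7, 'd': 7, 'y': 8, 'n': 6, 'j': 1}
lookup['t'] = 5 → {'z': 7, 'd': 7, 'y': 8, 'n': 6, 'j': 1, 't': 5}
lookup['x'] = 7 → {'z': 7, 'd': 7, 'y': 8, 'n': 6, 'j': 1, 't': 5, 'x': 7}
lookup['x'] = 7+5 = 12 → {'z': 7, 'd': 7, 'y': 8, 'n': 6, 'j': 1, 't': 5, 'x': 12}
lookup['r'] = 7 → {'z': 7, 'd': 7, 'y': 8, 'n': 6, 'j': 1, 't': 5, 'x': 12, 'r': 7}
lookup['r'] = 7+1 = 8 → {'z': 7, 'd': 7, 'y': 8, 'n': 6, 'j': 1, 't': 5, 'x': 12, 'r': 8}
lookup['d']+lookup['n'] = 7+6 = 13

13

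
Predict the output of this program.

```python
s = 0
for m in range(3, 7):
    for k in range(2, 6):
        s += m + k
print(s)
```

128

m=3,k=2: s = 0+5 = 5
m=3,k=3: s = 5+6 = 11
m=3,k=4: s = 11+7 = 18
m=3,k=5: s = 18+8 = 26
m=4,k=2: s = 26+6 = 32
m=4,k=3: s = 32+7 = 39
m=4,k=4: s = 39+8 = 47
m=4,k=5: s = 47+9 = 56
m=5,k=2: s = 56+7 = 63
m=5,k=3: s = 63+8 = 71
m=5,k=4: s = 71+9 = 80
m=5,k=5: s = 80+10 = 90
m=6,k=2: s = 90+8 = 98
m=6,k=3: s = 98+9 = 107
m=6,k=4: s = 107+10 = 117
m=6,k=5: s = 117+11 = 128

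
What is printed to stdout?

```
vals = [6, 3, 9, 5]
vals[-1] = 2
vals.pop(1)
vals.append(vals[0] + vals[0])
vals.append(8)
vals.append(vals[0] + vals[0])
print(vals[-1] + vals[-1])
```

vals[-1] = 2 → [6, 3, 9, 2]
pop(1) removes 3 → [6, 9, 2]
append vals[0]+vals[0] = 6+6 = 12 → [6, 9, 2, 12]
append 8 → [6, 9, 2, 12, 8]
append vals[0]+vals[0] = 6+6 = 12 → [6, 9, 2, 12, 8, 12]
vals[-1]+vals[-1] = 12+12 = 24

24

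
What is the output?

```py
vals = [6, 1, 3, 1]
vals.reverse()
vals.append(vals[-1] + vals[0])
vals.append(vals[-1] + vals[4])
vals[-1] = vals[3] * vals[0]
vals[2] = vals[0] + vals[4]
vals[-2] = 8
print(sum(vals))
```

32

reverse → [1, 3, 1, 6]
append vals[-1]+vals[0] = 6+1 = 7 → [1, 3, 1, 6, 7]
append vals[-1]+vals[4] = 7+7 = 14 → [1, 3, 1, 6, 7, 14]
vals[-1] = vals[3]*vals[0] = 6*1 = 6 → [1, 3, 1, 6, 7, 6]
vals[2] = vals[0]+vals[4] = 1+7 = 8 → [1, 3, 8, 6, 7, 6]
vals[-2] = 8 → [1, 3, 8, 6, 8, 6]
sum = 32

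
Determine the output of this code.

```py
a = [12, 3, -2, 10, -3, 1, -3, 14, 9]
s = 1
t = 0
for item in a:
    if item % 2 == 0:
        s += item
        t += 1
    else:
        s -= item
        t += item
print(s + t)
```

item=12: even, s = 1+12 = 13; t=1
item=3: not even, s = 13-3 = 10; t=4
item=-2: even, s = 10+(-2) = 8; t=5
item=10: even, s = 8+10 = 18; t=6
item=-3: not even, s = 18-(-3) = 21; t=3
item=1: not even, s = 21-1 = 20; t=4
item=-3: not even, s = 20-(-3) = 23; t=1
item=14: even, s = 23+14 = 37; t=2
item=9: not even, s = 37-9 = 28; t=11
s+t = 28+11 = 39

39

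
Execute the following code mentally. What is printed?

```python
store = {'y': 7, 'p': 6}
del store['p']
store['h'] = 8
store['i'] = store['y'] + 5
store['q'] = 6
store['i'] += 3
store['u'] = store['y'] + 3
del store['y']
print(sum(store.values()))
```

39

del 'p' → {'y': 7}
store['h'] = 8 → {'y': 7, 'h': 8}
store['i'] = store['y']+5 = 12 → {'y': 7, 'h': 8, 'i': 12}
store['q'] = 6 → {'y': 7, 'h': 8, 'i': 12, 'q': 6}
store['i'] = 12+3 = 15 → {'y': 7, 'h': 8, 'i': 15, 'q': 6}
store['u'] = store['y']+3 = 10 → {'y': 7, 'h': 8, 'i': 15, 'q': 6, 'u': 10}
del 'y' → {'h': 8, 'i': 15, 'q': 6, 'u': 10}
sum of values = 39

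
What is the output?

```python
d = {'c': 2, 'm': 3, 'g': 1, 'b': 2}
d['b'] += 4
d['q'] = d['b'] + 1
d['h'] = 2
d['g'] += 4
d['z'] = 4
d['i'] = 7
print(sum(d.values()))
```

36

d['b'] = 2+4 = 6 → {'c': 2, 'm': 3, 'g': 1, 'b': 6}
d['q'] = d['b']+1 = 7 → {'c': 2, 'm': 3, 'g': 1, 'b': 6, 'q': 7}
d['h'] = 2 → {'c': 2, 'm': 3, 'g': 1, 'b': 6, 'q': 7, 'h': 2}
d['g'] = 1+4 = 5 → {'c': 2, 'm': 3, 'g': 5, 'b': 6, 'q': 7, 'h': 2}
d['z'] = 4 → {'c': 2, 'm': 3, 'g': 5, 'b': 6, 'q': 7, 'h': 2, 'z': 4}
d['i'] = 7 → {'c': 2, 'm': 3, 'g': 5, 'b': 6, 'q': 7, 'h': 2, 'z': 4, 'i': 7}
sum of values = 36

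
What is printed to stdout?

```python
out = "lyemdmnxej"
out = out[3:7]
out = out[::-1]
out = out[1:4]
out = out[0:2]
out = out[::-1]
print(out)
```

slice [3:7] → 'mdmn'
reverse → 'nmdm'
slice [1:4] → 'mdm'
slice [0:2] → 'md'
reverse → 'dm'

dm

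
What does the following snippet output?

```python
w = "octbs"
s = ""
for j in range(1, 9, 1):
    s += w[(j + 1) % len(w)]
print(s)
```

tbsoctbs

j=1: add w[2]='t' → 't'
j=2: add w[3]='b' → 'tb'
j=3: add w[4]='s' → 'tbs'
j=4: add w[0]='o' → 'tbso'
j=5: add w[1]='c' → 'tbsoc'
j=6: add w[2]='t' → 'tbsoct'
j=7: add w[3]='b' → 'tbsoctb'
j=8: add w[4]='s' → 'tbsoctbs'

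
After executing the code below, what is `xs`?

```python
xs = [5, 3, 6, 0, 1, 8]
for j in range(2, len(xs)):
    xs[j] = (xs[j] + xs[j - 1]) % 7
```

[5, 3, 2, 2, 3, 4]

j=2: xs[2] = (6+3)%7 = 2 → [5, 3, 2, 0, 1, 8]
j=3: xs[3] = (0+2)%7 = 2 → [5, 3, 2, 2, 1, 8]
j=4: xs[4] = (1+2)%7 = 3 → [5, 3, 2, 2, 3, 8]
j=5: xs[5] = (8+3)%7 = 4 → [5, 3, 2, 2, 3, 4]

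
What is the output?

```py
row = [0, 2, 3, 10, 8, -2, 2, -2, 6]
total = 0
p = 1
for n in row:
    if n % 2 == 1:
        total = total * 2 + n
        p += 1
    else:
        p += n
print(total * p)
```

78

n=0: not odd; p=1
n=2: not odd; p=3
n=3: odd, total = 0*2+3 = 3; p=4
n=10: not odd; p=14
n=8: not odd; p=22
n=-2: not odd; p=20
n=2: not odd; p=22
n=-2: not odd; p=20
n=6: not odd; p=26
total*p = 3*26 = 78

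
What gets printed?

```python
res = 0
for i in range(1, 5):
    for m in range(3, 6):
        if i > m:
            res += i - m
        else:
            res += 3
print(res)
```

i=1,m=3: not 1>3, res = 0+3 = 3
i=1,m=4: not 1>4, res = 3+3 = 6
i=1,m=5: not 1>5, res = 6+3 = 9
i=2,m=3: not 2>3, res = 9+3 = 12
i=2,m=4: not 2>4, res = 12+3 = 15
i=2,m=5: not 2>5, res = 15+3 = 18
i=3,m=3: not 3>3, res = 18+3 = 21
i=3,m=4: not 3>4, res = 21+3 = 24
i=3,m=5: not 3>5, res = 24+3 = 27
i=4,m=3: 4>3, res = 27+1 = 28
i=4,m=4: not 4>4, res = 28+3 = 31
i=4,m=5: not 4>5, res = 31+3 = 34

34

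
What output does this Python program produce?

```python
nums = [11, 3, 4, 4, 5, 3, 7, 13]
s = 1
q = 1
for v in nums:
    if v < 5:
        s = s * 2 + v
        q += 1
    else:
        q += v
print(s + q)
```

108

v=11: not <5; q=12
v=3: <5, s = 1*2+3 = 5; q=13
v=4: <5, s = 5*2+4 = 14; q=14
v=4: <5, s = 14*2+4 = 32; q=15
v=5: not <5; q=20
v=3: <5, s = 32*2+3 = 67; q=21
v=7: not <5; q=28
v=13: not <5; q=41
s+q = 67+41 = 108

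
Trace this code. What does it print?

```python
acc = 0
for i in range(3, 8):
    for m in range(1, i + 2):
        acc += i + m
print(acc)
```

270

i=3,m=1: acc = 0+4 = 4
i=3,m=2: acc = 4+5 = 9
i=3,m=3: acc = 9+6 = 15
i=3,m=4: acc = 15+7 = 22
i=4,m=1: acc = 22+5 = 27
i=4,m=2: acc = 27+6 = 33
i=4,m=3: acc = 33+7 = 40
i=4,m=4: acc = 40+8 = 48
i=4,m=5: acc = 48+9 = 57
i=5,m=1: acc = 57+6 = 63
i=5,m=2: acc = 63+7 = 70
i=5,m=3: acc = 70+8 = 78
i=5,m=4: acc = 78+9 = 87
i=5,m=5: acc = 87+10 = 97
i=5,m=6: acc = 97+11 = 108
i=6,m=1: acc = 108+7 = 115
i=6,m=2: acc = 115+8 = 123
i=6,m=3: acc = 123+9 = 132
i=6,m=4: acc = 132+10 = 142
i=6,m=5: acc = 142+11 = 153
i=6,m=6: acc = 153+12 = 165
i=6,m=7: acc = 165+13 = 178
i=7,m=1: acc = 178+8 = 186
i=7,m=2: acc = 186+9 = 195
i=7,m=3: acc = 195+10 = 205
i=7,m=4: acc = 205+11 = 216
i=7,m=5: acc = 216+12 = 228
i=7,m=6: acc = 228+13 = 241
i=7,m=7: acc = 241+14 = 255
i=7,m=8: acc = 255+15 = 270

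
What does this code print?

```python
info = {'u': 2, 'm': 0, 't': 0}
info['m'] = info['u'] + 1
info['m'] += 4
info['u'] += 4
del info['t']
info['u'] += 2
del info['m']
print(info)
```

info['m'] = info['u']+1 = 3 → {'u': 2, 'm': 3, 't': 0}
info['m'] = 3+4 = 7 → {'u': 2, 'm': 7, 't': 0}
info['u'] = 2+4 = 6 → {'u': 6, 'm': 7, 't': 0}
del 't' → {'u': 6, 'm': 7}
info['u'] = 6+2 = 8 → {'u': 8, 'm': 7}
del 'm' → {'u': 8}

{'u': 8}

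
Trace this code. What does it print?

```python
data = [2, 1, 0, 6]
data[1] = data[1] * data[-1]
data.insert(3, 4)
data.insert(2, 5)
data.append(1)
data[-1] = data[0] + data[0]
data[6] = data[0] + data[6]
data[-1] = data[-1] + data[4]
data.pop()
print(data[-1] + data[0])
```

data[1] = data[1]*data[-1] = 1*6 = 6 → [2, 6, 0, 6]
insert 4 at 3 → [2, 6, 0, 4, 6]
insert 5 at 2 → [2, 6, 5, 0, 4, 6]
append 1 → [2, 6, 5, 0, 4, 6, 1]
data[-1] = data[0]+data[0] = 2+2 = 4 → [2, 6, 5, 0, 4, 6, 4]
data[6] = data[0]+data[6] = 2+4 = 6 → [2, 6, 5, 0, 4, 6, 6]
data[-1] = data[-1]+data[4] = 6+4 = 10 → [2, 6, 5, 0, 4, 6, 10]
pop() removes 10 → [2, 6, 5, 0, 4, 6]
data[-1]+data[0] = 6+2 = 8

8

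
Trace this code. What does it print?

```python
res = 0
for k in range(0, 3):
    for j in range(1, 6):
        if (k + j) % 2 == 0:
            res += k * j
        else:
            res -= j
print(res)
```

-3

k=0,j=1: odd sum, res = 0-1 = -1
k=0,j=2: even sum, res = (-1)+0 = -1
k=0,j=3: odd sum, res = (-1)-3 = -4
k=0,j=4: even sum, res = (-4)+0 = -4
k=0,j=5: odd sum, res = (-4)-5 = -9
k=1,j=1: even sum, res = (-9)+1 = -8
k=1,j=2: odd sum, res = (-8)-2 = -10
k=1,j=3: even sum, res = (-10)+3 = -7
k=1,j=4: odd sum, res = (-7)-4 = -11
k=1,j=5: even sum, res = (-11)+5 = -6
k=2,j=1: odd sum, res = (-6)-1 = -7
k=2,j=2: even sum, res = (-7)+4 = -3
k=2,j=3: odd sum, res = (-3)-3 = -6
k=2,j=4: even sum, res = (-6)+8 = 2
k=2,j=5: odd sum, res = 2-5 = -3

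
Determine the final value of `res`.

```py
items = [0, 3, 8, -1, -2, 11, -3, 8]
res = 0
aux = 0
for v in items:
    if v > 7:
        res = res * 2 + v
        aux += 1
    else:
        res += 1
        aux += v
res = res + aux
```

88

v=0: not >7, res = 0+1 = 1; aux=0
v=3: not >7, res = 1+1 = 2; aux=3
v=8: >7, res = 2*2+8 = 12; aux=4
v=-1: not >7, res = 12+1 = 13; aux=3
v=-2: not >7, res = 13+1 = 14; aux=1
v=11: >7, res = 14*2+11 = 39; aux=2
v=-3: not >7, res = 39+1 = 40; aux=-1
v=8: >7, res = 40*2+8 = 88; aux=0
res+aux = 88+0 = 88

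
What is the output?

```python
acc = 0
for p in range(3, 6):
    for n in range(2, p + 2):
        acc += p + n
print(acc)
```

93

p=3,n=2: acc = 0+5 = 5
p=3,n=3: acc = 5+6 = 11
p=3,n=4: acc = 11+7 = 18
p=4,n=2: acc = 18+6 = 24
p=4,n=3: acc = 24+7 = 31
p=4,n=4: acc = 31+8 = 39
p=4,n=5: acc = 39+9 = 48
p=5,n=2: acc = 48+7 = 55
p=5,n=3: acc = 55+8 = 63
p=5,n=4: acc = 63+9 = 72
p=5,n=5: acc = 72+10 = 82
p=5,n=6: acc = 82+11 = 93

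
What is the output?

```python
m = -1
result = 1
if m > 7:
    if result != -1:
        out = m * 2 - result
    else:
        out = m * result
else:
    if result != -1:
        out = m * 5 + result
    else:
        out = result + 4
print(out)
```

m=-1, result=1
m > 7 is False; result != -1 is True
→ out = m * 5 + result = -4

-4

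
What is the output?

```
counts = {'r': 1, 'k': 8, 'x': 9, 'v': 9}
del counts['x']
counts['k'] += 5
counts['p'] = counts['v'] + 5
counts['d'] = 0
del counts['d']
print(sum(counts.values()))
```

37

del 'x' → {'r': 1, 'k': 8, 'v': 9}
counts['k'] = 8+5 = 13 → {'r': 1, 'k': 13, 'v': 9}
counts['p'] = counts['v']+5 = 14 → {'r': 1, 'k': 13, 'v': 9, 'p': 14}
counts['d'] = 0 → {'r': 1, 'k': 13, 'v': 9, 'p': 14, 'd': 0}
del 'd' → {'r': 1, 'k': 13, 'v': 9, 'p': 14}
sum of values = 37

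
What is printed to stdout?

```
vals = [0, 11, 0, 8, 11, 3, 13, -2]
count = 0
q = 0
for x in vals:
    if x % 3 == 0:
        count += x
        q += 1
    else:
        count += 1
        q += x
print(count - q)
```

x=0: %3==0, count = 0+0 = 0; q=1
x=11: not %3==0, count = 0+1 = 1; q=12
x=0: %3==0, count = 1+0 = 1; q=13
x=8: not %3==0, count = 1+1 = 2; q=21
x=11: not %3==0, count = 2+1 = 3; q=32
x=3: %3==0, count = 3+3 = 6; q=33
x=13: not %3==0, count = 6+1 = 7; q=46
x=-2: not %3==0, count = 7+1 = 8; q=44
count-q = 8-44 = -36

-36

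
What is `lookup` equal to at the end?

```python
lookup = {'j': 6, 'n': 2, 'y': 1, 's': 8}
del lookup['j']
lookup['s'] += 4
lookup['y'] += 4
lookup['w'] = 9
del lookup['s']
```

{'n': 2, 'y': 5, 'w': 9}

del 'j' → {'n': 2, 'y': 1, 's': 8}
lookup['s'] = 8+4 = 12 → {'n': 2, 'y': 1, 's': 12}
lookup['y'] = 1+4 = 5 → {'n': 2, 'y': 5, 's': 12}
lookup['w'] = 9 → {'n': 2, 'y': 5, 's': 12, 'w': 9}
del 's' → {'n': 2, 'y': 5, 'w': 9}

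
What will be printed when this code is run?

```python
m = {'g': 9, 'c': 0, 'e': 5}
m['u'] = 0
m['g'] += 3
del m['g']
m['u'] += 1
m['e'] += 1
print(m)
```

m['u'] = 0 → {'g': 9, 'c': 0, 'e': 5, 'u': 0}
m['g'] = 9+3 = 12 → {'g': 12, 'c': 0, 'e': 5, 'u': 0}
del 'g' → {'c': 0, 'e': 5, 'u': 0}
m['u'] = 0+1 = 1 → {'c': 0, 'e': 5, 'u': 1}
m['e'] = 5+1 = 6 → {'c': 0, 'e': 6, 'u': 1}

{'c': 0, 'e': 6, 'u': 1}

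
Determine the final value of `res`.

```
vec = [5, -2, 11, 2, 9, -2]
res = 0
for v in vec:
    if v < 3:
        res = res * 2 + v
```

-6

v=5: not <3
v=-2: <3, res = 0*2+(-2) = -2
v=11: not <3
v=2: <3, res = (-2)*2+2 = -2
v=9: not <3
v=-2: <3, res = (-2)*2+(-2) = -6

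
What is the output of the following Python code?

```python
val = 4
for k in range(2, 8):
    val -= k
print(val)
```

k=2: val = 4-2 = 2
k=3: val = 2-3 = -1
k=4: val = (-1)-4 = -5
k=5: val = (-5)-5 = -10
k=6: val = (-10)-6 = -16
k=7: val = (-16)-7 = -23

-23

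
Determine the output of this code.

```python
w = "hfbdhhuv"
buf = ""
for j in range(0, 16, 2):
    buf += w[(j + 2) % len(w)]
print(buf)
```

bhuhbhuh

j=0: add w[2]='b' → 'b'
j=2: add w[4]='h' → 'bh'
j=4: add w[6]='u' → 'bhu'
j=6: add w[0]='h' → 'bhuh'
j=8: add w[2]='b' → 'bhuhb'
j=10: add w[4]='h' → 'bhuhbh'
j=12: add w[6]='u' → 'bhuhbhu'
j=14: add w[0]='h' → 'bhuhbhuh'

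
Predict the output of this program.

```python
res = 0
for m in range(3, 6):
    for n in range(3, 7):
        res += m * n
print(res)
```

216

m=3,n=3: res = 0+9 = 9
m=3,n=4: res = 9+12 = 21
m=3,n=5: res = 21+15 = 36
m=3,n=6: res = 36+18 = 54
m=4,n=3: res = 54+12 = 66
m=4,n=4: res = 66+16 = 82
m=4,n=5: res = 82+20 = 102
m=4,n=6: res = 102+24 = 126
m=5,n=3: res = 126+15 = 141
m=5,n=4: res = 141+20 = 161
m=5,n=5: res = 161+25 = 186
m=5,n=6: res = 186+30 = 216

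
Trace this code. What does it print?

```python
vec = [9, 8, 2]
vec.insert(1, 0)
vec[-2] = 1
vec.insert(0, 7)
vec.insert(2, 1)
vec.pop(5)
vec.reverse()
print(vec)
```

insert 0 at 1 → [9, 0, 8, 2]
vec[-2] = 1 → [9, 0, 1, 2]
insert 7 at 0 → [7, 9, 0, 1, 2]
insert 1 at 2 → [7, 9, 1, 0, 1, 2]
pop(5) removes 2 → [7, 9, 1, 0, 1]
reverse → [1, 0, 1, 9, 7]

[1, 0, 1, 9, 7]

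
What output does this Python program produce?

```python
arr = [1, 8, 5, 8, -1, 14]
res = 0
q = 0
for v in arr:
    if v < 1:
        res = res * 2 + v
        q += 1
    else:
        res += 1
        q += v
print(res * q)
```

v=1: not <1, res = 0+1 = 1; q=1
v=8: not <1, res = 1+1 = 2; q=9
v=5: not <1, res = 2+1 = 3; q=14
v=8: not <1, res = 3+1 = 4; q=22
v=-1: <1, res = 4*2+(-1) = 7; q=23
v=14: not <1, res = 7+1 = 8; q=37
res*q = 8*37 = 296

296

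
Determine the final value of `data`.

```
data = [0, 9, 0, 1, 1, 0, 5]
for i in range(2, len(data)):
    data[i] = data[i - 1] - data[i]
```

[0, 9, 9, 8, 7, 7, 2]

i=2: data[2] = 9-0 = 9 → [0, 9, 9, 1, 1, 0, 5]
i=3: data[3] = 9-1 = 8 → [0, 9, 9, 8, 1, 0, 5]
i=4: data[4] = 8-1 = 7 → [0, 9, 9, 8, 7, 0, 5]
i=5: data[5] = 7-0 = 7 → [0, 9, 9, 8, 7, 7, 5]
i=6: data[6] = 7-5 = 2 → [0, 9, 9, 8, 7, 7, 2]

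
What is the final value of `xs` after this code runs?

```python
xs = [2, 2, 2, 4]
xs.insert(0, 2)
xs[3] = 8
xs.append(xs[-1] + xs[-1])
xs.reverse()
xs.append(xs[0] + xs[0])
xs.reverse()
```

insert 2 at 0 → [2, 2, 2, 2, 4]
xs[3] = 8 → [2, 2, 2, 8, 4]
append xs[-1]+xs[-1] = 4+4 = 8 → [2, 2, 2, 8, 4, 8]
reverse → [8, 4, 8, 2, 2, 2]
append xs[0]+xs[0] = 8+8 = 16 → [8, 4, 8, 2, 2, 2, 16]
reverse → [16, 2, 2, 2, 8, 4, 8]

[16, 2, 2, 2, 8, 4, 8]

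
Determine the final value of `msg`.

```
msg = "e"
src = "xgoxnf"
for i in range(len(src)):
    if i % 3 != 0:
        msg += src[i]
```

i=0: skip
i=1: add 'g' → 'eg'
i=2: add 'o' → 'ego'
i=3: skip
i=4: add 'n' → 'egon'
i=5: add 'f' → 'egonf'

'egonf'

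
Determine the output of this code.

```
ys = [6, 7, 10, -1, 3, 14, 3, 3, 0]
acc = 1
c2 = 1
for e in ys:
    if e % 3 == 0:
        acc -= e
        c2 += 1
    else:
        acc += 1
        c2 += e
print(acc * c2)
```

-360

e=6: %3==0, acc = 1-6 = -5; c2=2
e=7: not %3==0, acc = (-5)+1 = -4; c2=9
e=10: not %3==0, acc = (-4)+1 = -3; c2=19
e=-1: not %3==0, acc = (-3)+1 = -2; c2=18
e=3: %3==0, acc = (-2)-3 = -5; c2=19
e=14: not %3==0, acc = (-5)+1 = -4; c2=33
e=3: %3==0, acc = (-4)-3 = -7; c2=34
e=3: %3==0, acc = (-7)-3 = -10; c2=35
e=0: %3==0, acc = (-10)-0 = -10; c2=36
acc*c2 = (-10)*36 = -360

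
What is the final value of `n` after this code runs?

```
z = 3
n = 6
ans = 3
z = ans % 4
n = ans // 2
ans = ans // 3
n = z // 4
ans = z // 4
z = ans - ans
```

z = 3%4 = 3
n = 3//2 = 1
ans = 3//3 = 1
n = 3//4 = 0
ans = 3//4 = 0
z = 0-0 = 0

0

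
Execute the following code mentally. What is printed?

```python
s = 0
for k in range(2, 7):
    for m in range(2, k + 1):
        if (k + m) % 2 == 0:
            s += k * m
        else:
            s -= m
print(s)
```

k=2,m=2: even sum, s = 0+4 = 4
k=3,m=2: odd sum, s = 4-2 = 2
k=3,m=3: even sum, s = 2+9 = 11
k=4,m=2: even sum, s = 11+8 = 19
k=4,m=3: odd sum, s = 19-3 = 16
k=4,m=4: even sum, s = 16+16 = 32
k=5,m=2: odd sum, s = 32-2 = 30
k=5,m=3: even sum, s = 30+15 = 45
k=5,m=4: odd sum, s = 45-4 = 41
k=5,m=5: even sum, s = 41+25 = 66
k=6,m=2: even sum, s = 66+12 = 78
k=6,m=3: odd sum, s = 78-3 = 75
k=6,m=4: even sum, s = 75+24 = 99
k=6,m=5: odd sum, s = 99-5 = 94
k=6,m=6: even sum, s = 94+36 = 130

130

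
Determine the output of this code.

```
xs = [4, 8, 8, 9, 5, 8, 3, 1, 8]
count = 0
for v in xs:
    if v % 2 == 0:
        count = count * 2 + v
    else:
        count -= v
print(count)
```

v=4: even, count = 0*2+4 = 4
v=8: even, count = 4*2+8 = 16
v=8: even, count = 16*2+8 = 40
v=9: not even, count = 40-9 = 31
v=5: not even, count = 31-5 = 26
v=8: even, count = 26*2+8 = 60
v=3: not even, count = 60-3 = 57
v=1: not even, count = 57-1 = 56
v=8: even, count = 56*2+8 = 120

120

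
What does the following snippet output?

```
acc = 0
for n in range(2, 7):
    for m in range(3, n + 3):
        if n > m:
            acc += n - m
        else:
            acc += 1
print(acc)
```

n=2,m=3: not 2>3, acc = 0+1 = 1
n=2,m=4: not 2>4, acc = 1+1 = 2
n=3,m=3: not 3>3, acc = 2+1 = 3
n=3,m=4: not 3>4, acc = 3+1 = 4
n=3,m=5: not 3>5, acc = 4+1 = 5
n=4,m=3: 4>3, acc = 5+1 = 6
n=4,m=4: not 4>4, acc = 6+1 = 7
n=4,m=5: not 4>5, acc = 7+1 = 8
n=4,m=6: not 4>6, acc = 8+1 = 9
n=5,m=3: 5>3, acc = 9+2 = 11
n=5,m=4: 5>4, acc = 11+1 = 12
n=5,m=5: not 5>5, acc = 12+1 = 13
n=5,m=6: not 5>6, acc = 13+1 = 14
n=5,m=7: not 5>7, acc = 14+1 = 15
n=6,m=3: 6>3, acc = 15+3 = 18
n=6,m=4: 6>4, acc = 18+2 = 20
n=6,m=5: 6>5, acc = 20+1 = 21
n=6,m=6: not 6>6, acc = 21+1 = 22
n=6,m=7: not 6>7, acc = 22+1 = 23
n=6,m=8: not 6>8, acc = 23+1 = 24

24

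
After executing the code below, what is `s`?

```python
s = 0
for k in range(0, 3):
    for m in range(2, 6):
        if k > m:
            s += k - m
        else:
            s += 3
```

36

k=0,m=2: not 0>2, s = 0+3 = 3
k=0,m=3: not 0>3, s = 3+3 = 6
k=0,m=4: not 0>4, s = 6+3 = 9
k=0,m=5: not 0>5, s = 9+3 = 12
k=1,m=2: not 1>2, s = 12+3 = 15
k=1,m=3: not 1>3, s = 15+3 = 18
k=1,m=4: not 1>4, s = 18+3 = 21
k=1,m=5: not 1>5, s = 21+3 = 24
k=2,m=2: not 2>2, s = 24+3 = 27
k=2,m=3: not 2>3, s = 27+3 = 30
k=2,m=4: not 2>4, s = 30+3 = 33
k=2,m=5: not 2>5, s = 33+3 = 36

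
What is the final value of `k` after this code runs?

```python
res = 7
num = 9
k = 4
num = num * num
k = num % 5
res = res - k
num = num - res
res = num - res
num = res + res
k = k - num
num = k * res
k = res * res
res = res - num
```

4761

num = 9*9 = 81
k = 81%5 = 1
res = 7-1 = 6
num = 81-6 = 75
res = 75-6 = 69
num = 69+69 = 138
k = 1-138 = -137
num = (-137)*69 = -9453
k = 69*69 = 4761
res = 69-(-9453) = 9522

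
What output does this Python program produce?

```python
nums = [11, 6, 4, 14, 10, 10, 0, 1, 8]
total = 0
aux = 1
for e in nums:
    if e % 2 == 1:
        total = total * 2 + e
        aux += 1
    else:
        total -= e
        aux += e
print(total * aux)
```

-4015

e=11: odd, total = 0*2+11 = 11; aux=2
e=6: not odd, total = 11-6 = 5; aux=8
e=4: not odd, total = 5-4 = 1; aux=12
e=14: not odd, total = 1-14 = -13; aux=26
e=10: not odd, total = (-13)-10 = -23; aux=36
e=10: not odd, total = (-23)-10 = -33; aux=46
e=0: not odd, total = (-33)-0 = -33; aux=46
e=1: odd, total = (-33)*2+1 = -65; aux=47
e=8: not odd, total = (-65)-8 = -73; aux=55
total*aux = (-73)*55 = -4015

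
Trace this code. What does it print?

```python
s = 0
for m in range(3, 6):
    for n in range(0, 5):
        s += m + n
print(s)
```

m=3,n=0: s = 0+3 = 3
m=3,n=1: s = 3+4 = 7
m=3,n=2: s = 7+5 = 12
m=3,n=3: s = 12+6 = 18
m=3,n=4: s = 18+7 = 25
m=4,n=0: s = 25+4 = 29
m=4,n=1: s = 29+5 = 34
m=4,n=2: s = 34+6 = 40
m=4,n=3: s = 40+7 = 47
m=4,n=4: s = 47+8 = 55
m=5,n=0: s = 55+5 = 60
m=5,n=1: s = 60+6 = 66
m=5,n=2: s = 66+7 = 73
m=5,n=3: s = 73+8 = 81
m=5,n=4: s = 81+9 = 90

90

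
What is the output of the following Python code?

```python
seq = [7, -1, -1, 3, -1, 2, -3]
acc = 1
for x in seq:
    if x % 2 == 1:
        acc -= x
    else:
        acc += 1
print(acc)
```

-2

x=7: odd, acc = 1-7 = -6
x=-1: odd, acc = (-6)-(-1) = -5
x=-1: odd, acc = (-5)-(-1) = -4
x=3: odd, acc = (-4)-3 = -7
x=-1: odd, acc = (-7)-(-1) = -6
x=2: not odd, acc = (-6)+1 = -5
x=-3: odd, acc = (-5)-(-3) = -2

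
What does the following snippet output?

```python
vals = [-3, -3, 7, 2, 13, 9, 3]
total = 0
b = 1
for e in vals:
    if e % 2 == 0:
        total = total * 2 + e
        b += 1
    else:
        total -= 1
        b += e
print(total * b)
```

e=-3: not even, total = 0-1 = -1; b=-2
e=-3: not even, total = (-1)-1 = -2; b=-5
e=7: not even, total = (-2)-1 = -3; b=2
e=2: even, total = (-3)*2+2 = -4; b=3
e=13: not even, total = (-4)-1 = -5; b=16
e=9: not even, total = (-5)-1 = -6; b=25
e=3: not even, total = (-6)-1 = -7; b=28
total*b = (-7)*28 = -196

-196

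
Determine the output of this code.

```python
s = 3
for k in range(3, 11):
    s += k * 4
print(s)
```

k=3: s = 3+3*4 = 15
k=4: s = 15+4*4 = 31
k=5: s = 31+5*4 = 51
k=6: s = 51+6*4 = 75
k=7: s = 75+7*4 = 103
k=8: s = 103+8*4 = 135
k=9: s = 135+9*4 = 171
k=10: s = 171+10*4 = 211

211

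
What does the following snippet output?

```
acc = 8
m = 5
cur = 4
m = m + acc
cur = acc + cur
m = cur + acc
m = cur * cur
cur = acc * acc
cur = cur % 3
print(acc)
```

m = 5+8 = 13
cur = 8+4 = 12
m = 12+8 = 20
m = 12*12 = 144
cur = 8*8 = 64
cur = 64%3 = 1

8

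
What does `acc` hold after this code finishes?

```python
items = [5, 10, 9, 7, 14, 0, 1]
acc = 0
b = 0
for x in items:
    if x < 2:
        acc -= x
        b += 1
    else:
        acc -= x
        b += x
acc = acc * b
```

x=5: not <2, acc = 0-5 = -5; b=5
x=10: not <2, acc = (-5)-10 = -15; b=15
x=9: not <2, acc = (-15)-9 = -24; b=24
x=7: not <2, acc = (-24)-7 = -31; b=31
x=14: not <2, acc = (-31)-14 = -45; b=45
x=0: <2, acc = (-45)-0 = -45; b=46
x=1: <2, acc = (-45)-1 = -46; b=47
acc*b = (-46)*47 = -2162

-2162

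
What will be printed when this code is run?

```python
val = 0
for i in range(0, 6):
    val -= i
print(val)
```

-15

i=0: val = 0-0 = 0
i=1: val = 0-1 = -1
i=2: val = (-1)-2 = -3
i=3: val = (-3)-3 = -6
i=4: val = (-6)-4 = -10
i=5: val = (-10)-5 = -15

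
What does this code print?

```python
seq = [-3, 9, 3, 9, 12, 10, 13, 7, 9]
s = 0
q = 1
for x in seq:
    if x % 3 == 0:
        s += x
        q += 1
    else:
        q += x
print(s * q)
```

x=-3: %3==0, s = 0+(-3) = -3; q=2
x=9: %3==0, s = (-3)+9 = 6; q=3
x=3: %3==0, s = 6+3 = 9; q=4
x=9: %3==0, s = 9+9 = 18; q=5
x=12: %3==0, s = 18+12 = 30; q=6
x=10: not %3==0; q=16
x=13: not %3==0; q=29
x=7: not %3==0; q=36
x=9: %3==0, s = 30+9 = 39; q=37
s*q = 39*37 = 1443

1443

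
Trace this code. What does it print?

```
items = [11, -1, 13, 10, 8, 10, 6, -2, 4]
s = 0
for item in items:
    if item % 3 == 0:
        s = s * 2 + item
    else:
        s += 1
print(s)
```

item=11: not %3==0, s = 0+1 = 1
item=-1: not %3==0, s = 1+1 = 2
item=13: not %3==0, s = 2+1 = 3
item=10: not %3==0, s = 3+1 = 4
item=8: not %3==0, s = 4+1 = 5
item=10: not %3==0, s = 5+1 = 6
item=6: %3==0, s = 6*2+6 = 18
item=-2: not %3==0, s = 18+1 = 19
item=4: not %3==0, s = 19+1 = 20

20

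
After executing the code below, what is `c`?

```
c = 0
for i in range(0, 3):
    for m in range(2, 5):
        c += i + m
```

36

i=0,m=2: c = 0+2 = 2
i=0,m=3: c = 2+3 = 5
i=0,m=4: c = 5+4 = 9
i=1,m=2: c = 9+3 = 12
i=1,m=3: c = 12+4 = 16
i=1,m=4: c = 16+5 = 21
i=2,m=2: c = 21+4 = 25
i=2,m=3: c = 25+5 = 30
i=2,m=4: c = 30+6 = 36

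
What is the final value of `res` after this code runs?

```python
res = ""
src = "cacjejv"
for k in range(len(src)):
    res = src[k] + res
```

k=0: prepend 'c' → 'c'
k=1: prepend 'a' → 'ac'
k=2: prepend 'c' → 'cac'
k=3: prepend 'j' → 'jcac'
k=4: prepend 'e' → 'ejcac'
k=5: prepend 'j' → 'jejcac'
k=6: prepend 'v' → 'vjejcac'

'vjejcac'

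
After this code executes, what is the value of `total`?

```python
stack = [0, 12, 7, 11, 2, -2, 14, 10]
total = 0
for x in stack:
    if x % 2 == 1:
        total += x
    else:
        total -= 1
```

12

x=0: not odd, total = 0-1 = -1
x=12: not odd, total = (-1)-1 = -2
x=7: odd, total = (-2)+7 = 5
x=11: odd, total = 5+11 = 16
x=2: not odd, total = 16-1 = 15
x=-2: not odd, total = 15-1 = 14
x=14: not odd, total = 14-1 = 13
x=10: not odd, total = 13-1 = 12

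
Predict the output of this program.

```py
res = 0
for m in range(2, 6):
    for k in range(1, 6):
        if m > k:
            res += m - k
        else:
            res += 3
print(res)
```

50

m=2,k=1: 2>1, res = 0+1 = 1
m=2,k=2: not 2>2, res = 1+3 = 4
m=2,k=3: not 2>3, res = 4+3 = 7
m=2,k=4: not 2>4, res = 7+3 = 10
m=2,k=5: not 2>5, res = 10+3 = 13
m=3,k=1: 3>1, res = 13+2 = 15
m=3,k=2: 3>2, res = 15+1 = 16
m=3,k=3: not 3>3, res = 16+3 = 19
m=3,k=4: not 3>4, res = 19+3 = 22
m=3,k=5: not 3>5, res = 22+3 = 25
m=4,k=1: 4>1, res = 25+3 = 28
m=4,k=2: 4>2, res = 28+2 = 30
m=4,k=3: 4>3, res = 30+1 = 31
m=4,k=4: not 4>4, res = 31+3 = 34
m=4,k=5: not 4>5, res = 34+3 = 37
m=5,k=1: 5>1, res = 37+4 = 41
m=5,k=2: 5>2, res = 41+3 = 44
m=5,k=3: 5>3, res = 44+2 = 46
m=5,k=4: 5>4, res = 46+1 = 47
m=5,k=5: not 5>5, res = 47+3 = 50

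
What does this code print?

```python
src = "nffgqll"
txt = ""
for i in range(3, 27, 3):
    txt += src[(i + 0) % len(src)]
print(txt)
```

glflfqng

i=3: add src[3]='g' → 'g'
i=6: add src[6]='l' → 'gl'
i=9: add src[2]='f' → 'glf'
i=12: add src[5]='l' → 'glfl'
i=15: add src[1]='f' → 'glflf'
i=18: add src[4]='q' → 'glflfq'
i=21: add src[0]='n' → 'glflfqn'
i=24: add src[3]='g' → 'glflfqng'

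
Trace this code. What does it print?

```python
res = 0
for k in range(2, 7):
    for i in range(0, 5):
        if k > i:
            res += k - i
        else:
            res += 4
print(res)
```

78

k=2,i=0: 2>0, res = 0+2 = 2
k=2,i=1: 2>1, res = 2+1 = 3
k=2,i=2: not 2>2, res = 3+4 = 7
k=2,i=3: not 2>3, res = 7+4 = 11
k=2,i=4: not 2>4, res = 11+4 = 15
k=3,i=0: 3>0, res = 15+3 = 18
k=3,i=1: 3>1, res = 18+2 = 20
k=3,i=2: 3>2, res = 20+1 = 21
k=3,i=3: not 3>3, res = 21+4 = 25
k=3,i=4: not 3>4, res = 25+4 = 29
k=4,i=0: 4>0, res = 29+4 = 33
k=4,i=1: 4>1, res = 33+3 = 36
k=4,i=2: 4>2, res = 36+2 = 38
k=4,i=3: 4>3, res = 38+1 = 39
k=4,i=4: not 4>4, res = 39+4 = 43
k=5,i=0: 5>0, res = 43+5 = 48
k=5,i=1: 5>1, res = 48+4 = 52
k=5,i=2: 5>2, res = 52+3 = 55
k=5,i=3: 5>3, res = 55+2 = 57
k=5,i=4: 5>4, res = 57+1 = 58
k=6,i=0: 6>0, res = 58+6 = 64
k=6,i=1: 6>1, res = 64+5 = 69
k=6,i=2: 6>2, res = 69+4 = 73
k=6,i=3: 6>3, res = 73+3 = 76
k=6,i=4: 6>4, res = 76+2 = 78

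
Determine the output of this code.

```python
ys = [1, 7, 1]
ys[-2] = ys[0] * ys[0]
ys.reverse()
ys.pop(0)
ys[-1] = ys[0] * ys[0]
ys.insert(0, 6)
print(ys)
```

[6, 1, 1]

ys[-2] = ys[0]*ys[0] = 1*1 = 1 → [1, 1, 1]
reverse → [1, 1, 1]
pop(0) removes 1 → [1, 1]
ys[-1] = ys[0]*ys[0] = 1*1 = 1 → [1, 1]
insert 6 at 0 → [6, 1, 1]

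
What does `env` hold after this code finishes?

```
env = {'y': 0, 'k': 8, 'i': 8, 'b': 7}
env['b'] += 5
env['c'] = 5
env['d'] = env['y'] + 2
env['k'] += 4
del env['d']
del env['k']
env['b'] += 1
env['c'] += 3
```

env['b'] = 7+5 = 12 → {'y': 0, 'k': 8, 'i': 8, 'b': 12}
env['c'] = 5 → {'y': 0, 'k': 8, 'i': 8, 'b': 12, 'c': 5}
env['d'] = env['y']+2 = 2 → {'y': 0, 'k': 8, 'i': 8, 'b': 12, 'c': 5, 'd': 2}
env['k'] = 8+4 = 12 → {'y': 0, 'k': 12, 'i': 8, 'b': 12, 'c': 5, 'd': 2}
del 'd' → {'y': 0, 'k': 12, 'i': 8, 'b': 12, 'c': 5}
del 'k' → {'y': 0, 'i': 8, 'b': 12, 'c': 5}
env['b'] = 12+1 = 13 → {'y': 0, 'i': 8, 'b': 13, 'c': 5}
env['c'] = 5+3 = 8 → {'y': 0, 'i': 8, 'b': 13, 'c': 8}

{'y': 0, 'i': 8, 'b': 13, 'c': 8}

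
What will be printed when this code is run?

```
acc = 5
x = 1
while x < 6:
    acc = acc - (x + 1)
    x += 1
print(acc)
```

-15

x=1: acc = 5-2 = 3
x=2: acc = 3-3 = 0
x=3: acc = 0-4 = -4
x=4: acc = (-4)-5 = -9
x=5: acc = (-9)-6 = -15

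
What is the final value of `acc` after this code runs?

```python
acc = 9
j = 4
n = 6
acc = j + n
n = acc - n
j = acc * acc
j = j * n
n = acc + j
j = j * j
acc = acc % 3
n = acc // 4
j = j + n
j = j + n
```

acc = 4+6 = 10
n = 10-6 = 4
j = 10*10 = 100
j = 100*4 = 400
n = 10+400 = 410
j = 400*400 = 160000
acc = 10%3 = 1
n = 1//4 = 0
j = 160000+0 = 160000
j = 160000+0 = 160000

1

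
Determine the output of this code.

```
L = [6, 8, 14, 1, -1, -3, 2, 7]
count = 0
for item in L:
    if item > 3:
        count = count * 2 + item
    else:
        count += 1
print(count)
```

item=6: >3, count = 0*2+6 = 6
item=8: >3, count = 6*2+8 = 20
item=14: >3, count = 20*2+14 = 54
item=1: not >3, count = 54+1 = 55
item=-1: not >3, count = 55+1 = 56
item=-3: not >3, count = 56+1 = 57
item=2: not >3, count = 57+1 = 58
item=7: >3, count = 58*2+7 = 123

123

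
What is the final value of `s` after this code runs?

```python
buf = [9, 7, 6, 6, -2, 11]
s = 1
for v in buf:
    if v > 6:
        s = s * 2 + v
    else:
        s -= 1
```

63

v=9: >6, s = 1*2+9 = 11
v=7: >6, s = 11*2+7 = 29
v=6: not >6, s = 29-1 = 28
v=6: not >6, s = 28-1 = 27
v=-2: not >6, s = 27-1 = 26
v=11: >6, s = 26*2+11 = 63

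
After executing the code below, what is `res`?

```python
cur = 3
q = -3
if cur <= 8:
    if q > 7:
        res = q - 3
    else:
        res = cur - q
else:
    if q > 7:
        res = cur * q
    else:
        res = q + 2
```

6

cur=3, q=-3
cur <= 8 is True; q > 7 is False
→ res = cur - q = 6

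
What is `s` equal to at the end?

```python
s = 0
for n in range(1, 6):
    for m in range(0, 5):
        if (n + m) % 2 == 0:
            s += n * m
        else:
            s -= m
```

n=1,m=0: odd sum, s = 0-0 = 0
n=1,m=1: even sum, s = 0+1 = 1
n=1,m=2: odd sum, s = 1-2 = -1
n=1,m=3: even sum, s = (-1)+3 = 2
n=1,m=4: odd sum, s = 2-4 = -2
n=2,m=0: even sum, s = (-2)+0 = -2
n=2,m=1: odd sum, s = (-2)-1 = -3
n=2,m=2: even sum, s = (-3)+4 = 1
n=2,m=3: odd sum, s = 1-3 = -2
n=2,m=4: even sum, s = (-2)+8 = 6
n=3,m=0: odd sum, s = 6-0 = 6
n=3,m=1: even sum, s = 6+3 = 9
n=3,m=2: odd sum, s = 9-2 = 7
n=3,m=3: even sum, s = 7+9 = 16
n=3,m=4: odd sum, s = 16-4 = 12
n=4,m=0: even sum, s = 12+0 = 12
n=4,m=1: odd sum, s = 12-1 = 11
n=4,m=2: even sum, s = 11+8 = 19
n=4,m=3: odd sum, s = 19-3 = 16
n=4,m=4: even sum, s = 16+16 = 32
n=5,m=0: odd sum, s = 32-0 = 32
n=5,m=1: even sum, s = 32+5 = 37
n=5,m=2: odd sum, s = 37-2 = 35
n=5,m=3: even sum, s = 35+15 = 50
n=5,m=4: odd sum, s = 50-4 = 46

46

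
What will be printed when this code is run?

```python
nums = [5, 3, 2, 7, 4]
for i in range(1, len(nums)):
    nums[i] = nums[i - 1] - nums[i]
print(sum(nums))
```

-11

i=1: nums[1] = 5-3 = 2 → [5, 2, 2, 7, 4]
i=2: nums[2] = 2-2 = 0 → [5, 2, 0, 7, 4]
i=3: nums[3] = 0-7 = -7 → [5, 2, 0, -7, 4]
i=4: nums[4] = (-7)-4 = -11 → [5, 2, 0, -7, -11]
sum = -11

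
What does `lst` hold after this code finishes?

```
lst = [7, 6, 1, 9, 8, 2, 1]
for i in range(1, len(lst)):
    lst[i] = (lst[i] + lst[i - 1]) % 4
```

[7, 1, 2, 3, 3, 1, 2]

i=1: lst[1] = (6+7)%4 = 1 → [7, 1, 1, 9, 8, 2, 1]
i=2: lst[2] = (1+1)%4 = 2 → [7, 1, 2, 9, 8, 2, 1]
i=3: lst[3] = (9+2)%4 = 3 → [7, 1, 2, 3, 8, 2, 1]
i=4: lst[4] = (8+3)%4 = 3 → [7, 1, 2, 3, 3, 2, 1]
i=5: lst[5] = (2+3)%4 = 1 → [7, 1, 2, 3, 3, 1, 1]
i=6: lst[6] = (1+1)%4 = 2 → [7, 1, 2, 3, 3, 1, 2]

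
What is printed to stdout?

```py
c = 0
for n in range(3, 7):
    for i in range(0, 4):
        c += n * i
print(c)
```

n=3,i=0: c = 0+0 = 0
n=3,i=1: c = 0+3 = 3
n=3,i=2: c = 3+6 = 9
n=3,i=3: c = 9+9 = 18
n=4,i=0: c = 18+0 = 18
n=4,i=1: c = 18+4 = 22
n=4,i=2: c = 22+8 = 30
n=4,i=3: c = 30+12 = 42
n=5,i=0: c = 42+0 = 42
n=5,i=1: c = 42+5 = 47
n=5,i=2: c = 47+10 = 57
n=5,i=3: c = 57+15 = 72
n=6,i=0: c = 72+0 = 72
n=6,i=1: c = 72+6 = 78
n=6,i=2: c = 78+12 = 90
n=6,i=3: c = 90+18 = 108

108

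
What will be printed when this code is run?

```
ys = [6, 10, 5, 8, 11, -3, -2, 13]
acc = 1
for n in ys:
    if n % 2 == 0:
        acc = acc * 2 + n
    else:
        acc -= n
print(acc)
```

69

n=6: even, acc = 1*2+6 = 8
n=10: even, acc = 8*2+10 = 26
n=5: not even, acc = 26-5 = 21
n=8: even, acc = 21*2+8 = 50
n=11: not even, acc = 50-11 = 39
n=-3: not even, acc = 39-(-3) = 42
n=-2: even, acc = 42*2+(-2) = 82
n=13: not even, acc = 82-13 = 69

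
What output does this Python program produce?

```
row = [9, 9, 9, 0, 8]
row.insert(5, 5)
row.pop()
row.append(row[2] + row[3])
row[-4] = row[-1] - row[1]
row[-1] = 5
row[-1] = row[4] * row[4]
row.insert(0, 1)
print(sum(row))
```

91

insert 5 at 5 → [9, 9, 9, 0, 8, 5]
pop() removes 5 → [9, 9, 9, 0, 8]
append row[2]+row[3] = 9+0 = 9 → [9, 9, 9, 0, 8, 9]
row[-4] = row[-1]-row[1] = 9-9 = 0 → [9, 9, 0, 0, 8, 9]
row[-1] = 5 → [9, 9, 0, 0, 8, 5]
row[-1] = row[4]*row[4] = 8*8 = 64 → [9, 9, 0, 0, 8, 64]
insert 1 at 0 → [1, 9, 9, 0, 0, 8, 64]
sum = 91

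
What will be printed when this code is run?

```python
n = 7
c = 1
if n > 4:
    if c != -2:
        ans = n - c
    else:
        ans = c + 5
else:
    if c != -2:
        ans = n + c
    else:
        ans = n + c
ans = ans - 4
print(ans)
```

n=7, c=1
n > 4 is True; c != -2 is True
→ ans = n - c = 6
ans = 6-4 = 2

2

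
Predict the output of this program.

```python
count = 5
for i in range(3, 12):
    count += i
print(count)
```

68

i=3: count = 5+3 = 8
i=4: count = 8+4 = 12
i=5: count = 12+5 = 17
i=6: count = 17+6 = 23
i=7: count = 23+7 = 30
i=8: count = 30+8 = 38
i=9: count = 38+9 = 47
i=10: count = 47+10 = 57
i=11: count = 57+11 = 68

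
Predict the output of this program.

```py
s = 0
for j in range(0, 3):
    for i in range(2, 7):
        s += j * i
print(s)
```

60

j=0,i=2: s = 0+0 = 0
j=0,i=3: s = 0+0 = 0
j=0,i=4: s = 0+0 = 0
j=0,i=5: s = 0+0 = 0
j=0,i=6: s = 0+0 = 0
j=1,i=2: s = 0+2 = 2
j=1,i=3: s = 2+3 = 5
j=1,i=4: s = 5+4 = 9
j=1,i=5: s = 9+5 = 14
j=1,i=6: s = 14+6 = 20
j=2,i=2: s = 20+4 = 24
j=2,i=3: s = 24+6 = 30
j=2,i=4: s = 30+8 = 38
j=2,i=5: s = 38+10 = 48
j=2,i=6: s = 48+12 = 60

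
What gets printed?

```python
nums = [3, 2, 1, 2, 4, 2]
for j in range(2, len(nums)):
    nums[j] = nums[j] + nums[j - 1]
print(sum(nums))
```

33

j=2: nums[2] = 1+2 = 3 → [3, 2, 3, 2, 4, 2]
j=3: nums[3] = 2+3 = 5 → [3, 2, 3, 5, 4, 2]
j=4: nums[4] = 4+5 = 9 → [3, 2, 3, 5, 9, 2]
j=5: nums[5] = 2+9 = 11 → [3, 2, 3, 5, 9, 11]
sum = 33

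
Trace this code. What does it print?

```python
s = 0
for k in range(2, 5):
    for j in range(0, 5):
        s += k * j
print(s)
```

k=2,j=0: s = 0+0 = 0
k=2,j=1: s = 0+2 = 2
k=2,j=2: s = 2+4 = 6
k=2,j=3: s = 6+6 = 12
k=2,j=4: s = 12+8 = 20
k=3,j=0: s = 20+0 = 20
k=3,j=1: s = 20+3 = 23
k=3,j=2: s = 23+6 = 29
k=3,j=3: s = 29+9 = 38
k=3,j=4: s = 38+12 = 50
k=4,j=0: s = 50+0 = 50
k=4,j=1: s = 50+4 = 54
k=4,j=2: s = 54+8 = 62
k=4,j=3: s = 62+12 = 74
k=4,j=4: s = 74+16 = 90

90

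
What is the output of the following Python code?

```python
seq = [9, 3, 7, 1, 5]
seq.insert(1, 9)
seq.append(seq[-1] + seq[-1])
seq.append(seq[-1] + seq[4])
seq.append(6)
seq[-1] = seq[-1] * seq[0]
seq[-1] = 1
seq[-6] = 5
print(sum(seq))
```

54

insert 9 at 1 → [9, 9, 3, 7, 1, 5]
append seq[-1]+seq[-1] = 5+5 = 10 → [9, 9, 3, 7, 1, 5, 10]
append seq[-1]+seq[4] = 10+1 = 11 → [9, 9, 3, 7, 1, 5, 10, 11]
append 6 → [9, 9, 3, 7, 1, 5, 10, 11, 6]
seq[-1] = seq[-1]*seq[0] = 6*9 = 54 → [9, 9, 3, 7, 1, 5, 10, 11, 54]
seq[-1] = 1 → [9, 9, 3, 7, 1, 5, 10, 11, 1]
seq[-6] = 5 → [9, 9, 3, 5, 1, 5, 10, 11, 1]
sum = 54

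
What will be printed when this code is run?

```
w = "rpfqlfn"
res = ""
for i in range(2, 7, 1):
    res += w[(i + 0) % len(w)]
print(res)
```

i=2: add w[2]='f' → 'f'
i=3: add w[3]='q' → 'fq'
i=4: add w[4]='l' → 'fql'
i=5: add w[5]='f' → 'fqlf'
i=6: add w[6]='n' → 'fqlfn'

fqlfn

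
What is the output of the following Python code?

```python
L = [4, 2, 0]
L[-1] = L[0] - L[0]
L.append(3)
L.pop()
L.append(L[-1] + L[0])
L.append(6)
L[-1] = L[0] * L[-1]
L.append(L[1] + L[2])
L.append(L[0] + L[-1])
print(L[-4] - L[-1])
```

L[-1] = L[0]-L[0] = 4-4 = 0 → [4, 2, 0]
append 3 → [4, 2, 0, 3]
pop() removes 3 → [4, 2, 0]
append L[-1]+L[0] = 0+4 = 4 → [4, 2, 0, 4]
append 6 → [4, 2, 0, 4, 6]
L[-1] = L[0]*L[-1] = 4*6 = 24 → [4, 2, 0, 4, 24]
append L[1]+L[2] = 2+0 = 2 → [4, 2, 0, 4, 24, 2]
append L[0]+L[-1] = 4+2 = 6 → [4, 2, 0, 4, 24, 2, 6]
L[-4]-L[-1] = 4-6 = -2

-2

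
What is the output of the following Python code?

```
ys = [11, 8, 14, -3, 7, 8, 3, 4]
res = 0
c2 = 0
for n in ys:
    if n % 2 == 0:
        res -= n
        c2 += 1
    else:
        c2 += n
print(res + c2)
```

-12

n=11: not even; c2=11
n=8: even, res = 0-8 = -8; c2=12
n=14: even, res = (-8)-14 = -22; c2=13
n=-3: not even; c2=10
n=7: not even; c2=17
n=8: even, res = (-22)-8 = -30; c2=18
n=3: not even; c2=21
n=4: even, res = (-30)-4 = -34; c2=22
res+c2 = (-34)+22 = -12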